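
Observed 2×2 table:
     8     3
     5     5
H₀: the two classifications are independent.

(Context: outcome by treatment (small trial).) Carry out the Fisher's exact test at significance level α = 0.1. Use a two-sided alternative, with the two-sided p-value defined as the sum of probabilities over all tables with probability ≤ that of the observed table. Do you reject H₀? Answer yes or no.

reject H₀: no

Margins: r₁=11, r₂=10, c₁=13, c₂=8, n=21
p_obs = C(11,8)·C(10,5)/C(21,13); sum pmf over tables with pmf ≤ p_obs
p-value (two-sided) = 0.38700
At α=0.1: p ≥ α → fail to reject H₀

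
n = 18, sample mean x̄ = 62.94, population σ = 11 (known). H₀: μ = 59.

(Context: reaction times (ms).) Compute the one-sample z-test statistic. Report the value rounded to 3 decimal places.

SE = σ/√n = 11/√18 = 2.5927
z = (x̄−μ₀)/SE = (62.94−59)/2.5927 = 1.5196

test statistic = 1.520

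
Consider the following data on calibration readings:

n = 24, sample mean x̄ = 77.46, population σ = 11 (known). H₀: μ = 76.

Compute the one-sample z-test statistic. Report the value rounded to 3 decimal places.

test statistic = 0.650

SE = σ/√n = 11/√24 = 2.2454
z = (x̄−μ₀)/SE = (77.46−76)/2.2454 = 0.6502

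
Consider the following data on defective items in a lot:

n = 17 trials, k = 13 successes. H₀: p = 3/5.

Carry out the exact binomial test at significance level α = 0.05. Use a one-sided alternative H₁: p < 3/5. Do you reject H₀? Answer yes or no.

Exact binomial: n=17, k=13, p₀=3/5=0.6000
P(X≤13) from Σ C(n,i)·p₀^i·(1−p₀)^(n−i)
p-value (one-sided, H₁ less) = 0.95358
At α=0.05: p ≥ α → fail to reject H₀

reject H₀: no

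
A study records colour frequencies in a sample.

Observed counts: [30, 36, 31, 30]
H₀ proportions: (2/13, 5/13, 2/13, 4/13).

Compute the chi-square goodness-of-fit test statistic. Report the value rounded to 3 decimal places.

n = 127; E_i = n·p_i = [19.54, 48.85, 19.54, 39.08]
χ² = (30−19.54)²/19.54 + (36−48.85)²/48.85 + (31−19.54)²/19.54 + (30−39.08)²/39.08 = 17.8118
df = 3

test statistic = 17.812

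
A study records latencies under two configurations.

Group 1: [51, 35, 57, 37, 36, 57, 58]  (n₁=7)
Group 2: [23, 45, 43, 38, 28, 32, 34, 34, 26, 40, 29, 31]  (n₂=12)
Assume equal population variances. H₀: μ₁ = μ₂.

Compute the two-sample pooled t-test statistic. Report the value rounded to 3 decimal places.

x̄₁=47.286, s₁=10.812, n₁=7
x̄₂=33.583, s₂=6.815, n₂=12
s_p² = [6·10.812² + 11·6.815²]/17 = 71.3144
SE = √(s_p²·(1/7+1/12)) = 4.0163
t = (47.286−33.583)/4.0163 = 3.4117
df = 17

test statistic = 3.412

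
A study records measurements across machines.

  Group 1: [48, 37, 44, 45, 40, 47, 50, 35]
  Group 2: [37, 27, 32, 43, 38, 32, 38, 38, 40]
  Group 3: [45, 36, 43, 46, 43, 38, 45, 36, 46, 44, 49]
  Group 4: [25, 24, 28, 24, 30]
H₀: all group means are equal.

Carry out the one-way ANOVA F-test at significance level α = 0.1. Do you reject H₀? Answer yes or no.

reject H₀: yes

Group means [43.25, 36.11, 42.82, 26.20], grand mean 38.576
SSB = Σnᵢ(x̄ᵢ−x̄)² = 1193.235; SSW = ΣΣ(x−x̄ᵢ)² = 608.825
MSB = 1193.235/3 = 397.7451; MSW = 608.825/29 = 20.9940
F = MSB/MSW = 18.9457
df = (3, 29)
p-value (upper-tail) = 0.00000
At α=0.1: p < α → reject H₀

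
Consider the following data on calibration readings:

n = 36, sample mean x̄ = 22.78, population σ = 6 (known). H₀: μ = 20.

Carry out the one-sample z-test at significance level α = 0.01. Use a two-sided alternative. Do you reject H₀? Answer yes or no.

SE = σ/√n = 6/√36 = 1.0000
z = (x̄−μ₀)/SE = (22.78−20)/1.0000 = 2.7800
p-value (two-sided) = 0.00544
At α=0.01: p < α → reject H₀

reject H₀: yes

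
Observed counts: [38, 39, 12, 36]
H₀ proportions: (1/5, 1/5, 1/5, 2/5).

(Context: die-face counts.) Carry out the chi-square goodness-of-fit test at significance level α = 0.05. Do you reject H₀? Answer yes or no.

n = 125; E_i = n·p_i = [25.00, 25.00, 25.00, 50.00]
χ² = (38−25.00)²/25.00 + (39−25.00)²/25.00 + (12−25.00)²/25.00 + (36−50.00)²/50.00 = 25.2800
df = 3
p-value (upper-tail) = 0.00001
At α=0.05: p < α → reject H₀

reject H₀: yes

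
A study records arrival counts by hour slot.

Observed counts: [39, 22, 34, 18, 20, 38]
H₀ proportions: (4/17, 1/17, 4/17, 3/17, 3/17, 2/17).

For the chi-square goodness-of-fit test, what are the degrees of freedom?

degrees of freedom = 5

df = k − 1 = 6 − 1 = 5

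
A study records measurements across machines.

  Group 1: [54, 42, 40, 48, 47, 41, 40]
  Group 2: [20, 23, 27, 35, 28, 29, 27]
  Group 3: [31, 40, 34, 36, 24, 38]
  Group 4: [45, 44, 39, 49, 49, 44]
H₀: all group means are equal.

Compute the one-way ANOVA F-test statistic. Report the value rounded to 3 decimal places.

test statistic = 21.047

Group means [44.57, 27.00, 33.83, 45.00], grand mean 37.462
SSB = Σnᵢ(x̄ᵢ−x̄)² = 1539.914; SSW = ΣΣ(x−x̄ᵢ)² = 536.548
MSB = 1539.914/3 = 513.3046; MSW = 536.548/22 = 24.3885
F = MSB/MSW = 21.0470
df = (3, 22)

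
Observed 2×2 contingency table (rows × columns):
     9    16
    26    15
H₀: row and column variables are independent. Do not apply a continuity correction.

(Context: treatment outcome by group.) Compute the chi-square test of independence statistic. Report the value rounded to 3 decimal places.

Row totals [25, 41], col totals [35, 31], n=66
χ² = (9−13.26)²/13.26 + (16−11.74)²/11.74 + (26−21.74)²/21.74 + (15−19.26)²/19.26 = 4.6860
df = 1

test statistic = 4.686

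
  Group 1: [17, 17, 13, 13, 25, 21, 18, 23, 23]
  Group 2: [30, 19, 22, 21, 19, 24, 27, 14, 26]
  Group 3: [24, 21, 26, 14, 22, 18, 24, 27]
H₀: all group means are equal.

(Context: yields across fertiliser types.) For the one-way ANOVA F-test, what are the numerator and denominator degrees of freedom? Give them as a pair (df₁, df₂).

k = 3 groups, N = 26 total
df = (k−1, N−k) = (3−1, 26−3) = (2, 23)

degrees of freedom = [2, 23]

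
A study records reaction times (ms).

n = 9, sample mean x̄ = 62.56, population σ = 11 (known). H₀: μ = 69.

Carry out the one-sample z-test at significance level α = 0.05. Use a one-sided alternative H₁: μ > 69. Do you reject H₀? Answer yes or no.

reject H₀: no

SE = σ/√n = 11/√9 = 3.6667
z = (x̄−μ₀)/SE = (62.56−69)/3.6667 = -1.7564
p-value (one-sided, H₁ greater) = 0.96049
At α=0.05: p ≥ α → fail to reject H₀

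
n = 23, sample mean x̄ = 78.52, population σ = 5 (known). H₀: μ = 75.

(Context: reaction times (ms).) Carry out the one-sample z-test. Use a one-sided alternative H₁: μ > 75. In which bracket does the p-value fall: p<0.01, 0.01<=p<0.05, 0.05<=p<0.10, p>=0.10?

p-value bracket: p<0.01

SE = σ/√n = 5/√23 = 1.0426
z = (x̄−μ₀)/SE = (78.52−75)/1.0426 = 3.3763
p-value (one-sided, H₁ greater) = 0.00037
→ bracket: p<0.01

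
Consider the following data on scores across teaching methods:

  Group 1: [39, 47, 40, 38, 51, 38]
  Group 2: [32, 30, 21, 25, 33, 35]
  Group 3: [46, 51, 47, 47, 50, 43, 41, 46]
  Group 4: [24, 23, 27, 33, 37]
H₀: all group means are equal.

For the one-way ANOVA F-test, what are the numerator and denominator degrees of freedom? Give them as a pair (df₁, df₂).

degrees of freedom = [3, 21]

k = 4 groups, N = 25 total
df = (k−1, N−k) = (4−1, 25−4) = (3, 21)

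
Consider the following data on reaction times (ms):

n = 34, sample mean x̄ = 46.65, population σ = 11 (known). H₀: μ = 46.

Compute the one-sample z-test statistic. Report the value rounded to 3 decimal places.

SE = σ/√n = 11/√34 = 1.8865
z = (x̄−μ₀)/SE = (46.65−46)/1.8865 = 0.3446

test statistic = 0.345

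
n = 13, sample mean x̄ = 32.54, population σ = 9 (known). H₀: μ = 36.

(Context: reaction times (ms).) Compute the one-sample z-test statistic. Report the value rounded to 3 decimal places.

SE = σ/√n = 9/√13 = 2.4962
z = (x̄−μ₀)/SE = (32.54−36)/2.4962 = -1.3861

test statistic = -1.386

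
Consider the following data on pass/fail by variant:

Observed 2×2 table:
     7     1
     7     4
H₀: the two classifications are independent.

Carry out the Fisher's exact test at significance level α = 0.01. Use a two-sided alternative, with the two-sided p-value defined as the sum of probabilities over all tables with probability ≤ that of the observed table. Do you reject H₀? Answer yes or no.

Margins: r₁=8, r₂=11, c₁=14, c₂=5, n=19
p_obs = C(8,7)·C(11,7)/C(19,14); sum pmf over tables with pmf ≤ p_obs
p-value (two-sided) = 0.33781
At α=0.01: p ≥ α → fail to reject H₀

reject H₀: no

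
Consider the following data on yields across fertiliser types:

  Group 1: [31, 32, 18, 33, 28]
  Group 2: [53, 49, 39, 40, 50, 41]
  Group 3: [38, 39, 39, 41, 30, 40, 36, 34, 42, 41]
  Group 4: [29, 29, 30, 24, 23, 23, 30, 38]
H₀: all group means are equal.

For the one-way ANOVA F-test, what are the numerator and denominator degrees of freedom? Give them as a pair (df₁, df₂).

k = 4 groups, N = 29 total
df = (k−1, N−k) = (4−1, 29−4) = (3, 25)

degrees of freedom = [3, 25]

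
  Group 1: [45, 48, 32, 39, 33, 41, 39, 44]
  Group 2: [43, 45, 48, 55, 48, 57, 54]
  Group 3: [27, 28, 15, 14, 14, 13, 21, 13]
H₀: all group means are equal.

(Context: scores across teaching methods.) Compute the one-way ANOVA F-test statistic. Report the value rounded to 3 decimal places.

Group means [40.12, 50.00, 18.12], grand mean 35.478
SSB = Σnᵢ(x̄ᵢ−x̄)² = 4057.989; SSW = ΣΣ(x−x̄ᵢ)² = 673.750
MSB = 4057.989/2 = 2028.9946; MSW = 673.750/20 = 33.6875
F = MSB/MSW = 60.2299
df = (2, 20)

test statistic = 60.230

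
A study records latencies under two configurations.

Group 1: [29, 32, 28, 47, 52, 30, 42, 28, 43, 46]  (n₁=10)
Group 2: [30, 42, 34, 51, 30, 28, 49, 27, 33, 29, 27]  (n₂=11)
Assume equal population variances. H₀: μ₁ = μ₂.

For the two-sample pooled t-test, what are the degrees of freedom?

df = n₁ + n₂ − 2 = 10 + 11 − 2 = 19

degrees of freedom = 19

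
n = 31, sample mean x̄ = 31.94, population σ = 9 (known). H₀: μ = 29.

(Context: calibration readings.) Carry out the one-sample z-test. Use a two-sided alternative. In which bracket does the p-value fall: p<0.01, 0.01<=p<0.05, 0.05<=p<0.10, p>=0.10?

SE = σ/√n = 9/√31 = 1.6164
z = (x̄−μ₀)/SE = (31.94−29)/1.6164 = 1.8188
p-value (two-sided) = 0.06894
→ bracket: 0.05<=p<0.10

p-value bracket: 0.05<=p<0.10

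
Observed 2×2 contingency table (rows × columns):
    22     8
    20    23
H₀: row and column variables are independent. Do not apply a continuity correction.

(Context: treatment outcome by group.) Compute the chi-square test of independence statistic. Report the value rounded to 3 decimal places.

Row totals [30, 43], col totals [42, 31], n=73
χ² = (22−17.26)²/17.26 + (8−12.74)²/12.74 + (20−24.74)²/24.74 + (23−18.26)²/18.26 = 5.2032
df = 1

test statistic = 5.203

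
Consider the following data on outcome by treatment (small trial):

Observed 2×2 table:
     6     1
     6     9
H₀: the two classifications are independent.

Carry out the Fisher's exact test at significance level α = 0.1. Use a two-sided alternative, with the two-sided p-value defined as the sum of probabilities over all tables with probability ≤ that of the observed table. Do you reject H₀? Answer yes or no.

reject H₀: yes

Margins: r₁=7, r₂=15, c₁=12, c₂=10, n=22
p_obs = C(7,6)·C(15,6)/C(22,12); sum pmf over tables with pmf ≤ p_obs
p-value (two-sided) = 0.07430
At α=0.1: p < α → reject H₀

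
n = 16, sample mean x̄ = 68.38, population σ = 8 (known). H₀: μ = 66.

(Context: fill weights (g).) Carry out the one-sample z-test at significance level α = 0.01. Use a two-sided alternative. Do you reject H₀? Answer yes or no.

reject H₀: no

SE = σ/√n = 8/√16 = 2.0000
z = (x̄−μ₀)/SE = (68.38−66)/2.0000 = 1.1900
p-value (two-sided) = 0.23405
At α=0.01: p ≥ α → fail to reject H₀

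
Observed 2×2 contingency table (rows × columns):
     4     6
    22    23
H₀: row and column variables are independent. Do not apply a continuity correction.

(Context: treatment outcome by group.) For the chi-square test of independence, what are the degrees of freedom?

df = (r−1)(c−1) = (2−1)·(2−1) = 1

degrees of freedom = 1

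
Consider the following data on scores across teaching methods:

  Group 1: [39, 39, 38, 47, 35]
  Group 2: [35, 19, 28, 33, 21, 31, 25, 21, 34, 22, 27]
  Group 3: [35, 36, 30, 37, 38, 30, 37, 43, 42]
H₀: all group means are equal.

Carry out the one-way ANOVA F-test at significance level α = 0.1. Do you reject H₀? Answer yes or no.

Group means [39.60, 26.91, 36.44], grand mean 32.880
SSB = Σnᵢ(x̄ᵢ−x̄)² = 732.309; SSW = ΣΣ(x−x̄ᵢ)² = 572.331
MSB = 732.309/2 = 366.1543; MSW = 572.331/22 = 26.0151
F = MSB/MSW = 14.0747
df = (2, 22)
p-value (upper-tail) = 0.00012
At α=0.1: p < α → reject H₀

reject H₀: yes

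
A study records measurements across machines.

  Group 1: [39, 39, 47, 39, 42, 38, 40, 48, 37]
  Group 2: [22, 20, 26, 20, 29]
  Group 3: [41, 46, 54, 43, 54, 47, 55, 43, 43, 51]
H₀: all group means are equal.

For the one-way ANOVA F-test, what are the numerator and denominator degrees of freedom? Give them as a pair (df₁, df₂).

degrees of freedom = [2, 21]

k = 3 groups, N = 24 total
df = (k−1, N−k) = (3−1, 24−3) = (2, 21)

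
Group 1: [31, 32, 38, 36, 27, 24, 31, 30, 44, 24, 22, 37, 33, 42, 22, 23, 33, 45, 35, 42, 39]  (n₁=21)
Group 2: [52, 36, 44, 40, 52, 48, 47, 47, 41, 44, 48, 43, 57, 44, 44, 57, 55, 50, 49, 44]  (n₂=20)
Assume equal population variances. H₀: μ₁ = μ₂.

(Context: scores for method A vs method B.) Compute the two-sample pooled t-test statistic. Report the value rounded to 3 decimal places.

x̄₁=32.857, s₁=7.330, n₁=21
x̄₂=47.100, s₂=5.600, n₂=20
s_p² = [20·7.330² + 19·5.600²]/39 = 42.8300
SE = √(s_p²·(1/21+1/20)) = 2.0448
t = (32.857−47.100)/2.0448 = -6.9656
df = 39

test statistic = -6.966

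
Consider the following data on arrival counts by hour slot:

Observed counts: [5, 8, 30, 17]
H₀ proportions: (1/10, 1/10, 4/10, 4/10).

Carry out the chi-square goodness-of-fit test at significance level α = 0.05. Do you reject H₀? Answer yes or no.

n = 60; E_i = n·p_i = [6.00, 6.00, 24.00, 24.00]
χ² = (5−6.00)²/6.00 + (8−6.00)²/6.00 + (30−24.00)²/24.00 + (17−24.00)²/24.00 = 4.3750
df = 3
p-value (upper-tail) = 0.22371
At α=0.05: p ≥ α → fail to reject H₀

reject H₀: no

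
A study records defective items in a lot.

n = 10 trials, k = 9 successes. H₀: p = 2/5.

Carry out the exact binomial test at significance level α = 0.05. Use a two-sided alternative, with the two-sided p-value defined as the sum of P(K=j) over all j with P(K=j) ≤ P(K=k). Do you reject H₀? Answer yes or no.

reject H₀: yes

Exact binomial: n=10, k=9, p₀=2/5=0.4000
P(X=j) = C(n,j)·p₀^j·(1−p₀)^(n−j); p = Σ P(X=j) over j with P(X=j) ≤ P(X=9)
p-value (two-sided) = 0.00168
At α=0.05: p < α → reject H₀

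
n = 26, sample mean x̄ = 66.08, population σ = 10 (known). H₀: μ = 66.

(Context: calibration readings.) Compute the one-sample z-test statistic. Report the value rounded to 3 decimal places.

test statistic = 0.041

SE = σ/√n = 10/√26 = 1.9612
z = (x̄−μ₀)/SE = (66.08−66)/1.9612 = 0.0408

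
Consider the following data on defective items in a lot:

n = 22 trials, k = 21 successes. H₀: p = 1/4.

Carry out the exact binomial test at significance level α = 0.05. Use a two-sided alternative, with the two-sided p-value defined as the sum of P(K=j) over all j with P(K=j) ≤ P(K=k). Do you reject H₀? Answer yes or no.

Exact binomial: n=22, k=21, p₀=1/4=0.2500
P(X=j) = C(n,j)·p₀^j·(1−p₀)^(n−j); p = Σ P(X=j) over j with P(X=j) ≤ P(X=21)
p-value (two-sided) = 0.00000
At α=0.05: p < α → reject H₀

reject H₀: yes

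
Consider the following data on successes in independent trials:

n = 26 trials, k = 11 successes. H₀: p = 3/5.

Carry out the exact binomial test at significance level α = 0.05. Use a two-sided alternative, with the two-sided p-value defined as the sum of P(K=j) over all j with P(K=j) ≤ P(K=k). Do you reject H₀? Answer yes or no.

Exact binomial: n=26, k=11, p₀=3/5=0.6000
P(X=j) = C(n,j)·p₀^j·(1−p₀)^(n−j); p = Σ P(X=j) over j with P(X=j) ≤ P(X=11)
p-value (two-sided) = 0.07316
At α=0.05: p ≥ α → fail to reject H₀

reject H₀: no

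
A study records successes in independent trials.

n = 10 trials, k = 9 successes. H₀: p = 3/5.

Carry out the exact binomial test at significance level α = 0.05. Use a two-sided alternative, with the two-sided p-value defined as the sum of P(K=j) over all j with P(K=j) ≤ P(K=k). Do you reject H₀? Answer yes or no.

Exact binomial: n=10, k=9, p₀=3/5=0.6000
P(X=j) = C(n,j)·p₀^j·(1−p₀)^(n−j); p = Σ P(X=j) over j with P(X=j) ≤ P(X=9)
p-value (two-sided) = 0.05865
At α=0.05: p ≥ α → fail to reject H₀

reject H₀: no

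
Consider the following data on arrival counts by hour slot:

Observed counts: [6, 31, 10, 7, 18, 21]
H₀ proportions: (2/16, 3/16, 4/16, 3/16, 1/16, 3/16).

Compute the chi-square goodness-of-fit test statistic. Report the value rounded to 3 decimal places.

n = 93; E_i = n·p_i = [11.62, 17.44, 23.25, 17.44, 5.81, 17.44]
χ² = (6−11.62)²/11.62 + (31−17.44)²/17.44 + (10−23.25)²/23.25 + (7−17.44)²/17.44 + (18−5.81)²/5.81 + (21−17.44)²/17.44 = 53.3513
df = 5

test statistic = 53.351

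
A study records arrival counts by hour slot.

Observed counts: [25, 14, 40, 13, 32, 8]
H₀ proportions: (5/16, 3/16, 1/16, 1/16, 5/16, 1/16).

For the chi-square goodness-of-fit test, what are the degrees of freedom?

degrees of freedom = 5

df = k − 1 = 6 − 1 = 5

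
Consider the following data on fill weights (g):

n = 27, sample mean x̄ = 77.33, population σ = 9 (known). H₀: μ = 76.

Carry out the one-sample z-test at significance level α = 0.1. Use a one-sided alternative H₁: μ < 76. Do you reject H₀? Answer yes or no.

SE = σ/√n = 9/√27 = 1.7321
z = (x̄−μ₀)/SE = (77.33−76)/1.7321 = 0.7679
p-value (one-sided, H₁ less) = 0.77872
At α=0.1: p ≥ α → fail to reject H₀

reject H₀: no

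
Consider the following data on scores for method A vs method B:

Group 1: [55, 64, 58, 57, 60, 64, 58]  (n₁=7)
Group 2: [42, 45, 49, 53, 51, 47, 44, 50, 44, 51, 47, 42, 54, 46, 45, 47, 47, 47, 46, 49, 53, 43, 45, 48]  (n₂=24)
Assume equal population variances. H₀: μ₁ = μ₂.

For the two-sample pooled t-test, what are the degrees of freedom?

df = n₁ + n₂ − 2 = 7 + 24 − 2 = 29

degrees of freedom = 29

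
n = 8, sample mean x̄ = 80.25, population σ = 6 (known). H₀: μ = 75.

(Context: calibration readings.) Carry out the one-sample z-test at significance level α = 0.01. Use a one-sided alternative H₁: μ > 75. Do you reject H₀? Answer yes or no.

SE = σ/√n = 6/√8 = 2.1213
z = (x̄−μ₀)/SE = (80.25−75)/2.1213 = 2.4749
p-value (one-sided, H₁ greater) = 0.00666
At α=0.01: p < α → reject H₀

reject H₀: yes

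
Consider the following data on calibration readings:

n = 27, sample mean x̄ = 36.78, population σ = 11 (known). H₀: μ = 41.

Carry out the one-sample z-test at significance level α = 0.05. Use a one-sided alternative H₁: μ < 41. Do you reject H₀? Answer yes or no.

reject H₀: yes

SE = σ/√n = 11/√27 = 2.1170
z = (x̄−μ₀)/SE = (36.78−41)/2.1170 = -1.9934
p-value (one-sided, H₁ less) = 0.02311
At α=0.05: p < α → reject H₀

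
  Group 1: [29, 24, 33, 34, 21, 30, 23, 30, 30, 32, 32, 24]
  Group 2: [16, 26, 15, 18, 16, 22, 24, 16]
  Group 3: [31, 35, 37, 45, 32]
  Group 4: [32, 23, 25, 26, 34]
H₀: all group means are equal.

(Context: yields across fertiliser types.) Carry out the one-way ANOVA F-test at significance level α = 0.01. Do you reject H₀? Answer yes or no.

Group means [28.50, 19.12, 36.00, 28.00], grand mean 27.167
SSB = Σnᵢ(x̄ᵢ−x̄)² = 932.292; SSW = ΣΣ(x−x̄ᵢ)² = 549.875
MSB = 932.292/3 = 310.7639; MSW = 549.875/26 = 21.1490
F = MSB/MSW = 14.6940
df = (3, 26)
p-value (upper-tail) = 0.00001
At α=0.01: p < α → reject H₀

reject H₀: yes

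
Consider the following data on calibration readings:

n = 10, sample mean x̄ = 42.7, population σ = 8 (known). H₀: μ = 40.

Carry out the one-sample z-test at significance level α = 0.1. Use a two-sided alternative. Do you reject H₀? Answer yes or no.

SE = σ/√n = 8/√10 = 2.5298
z = (x̄−μ₀)/SE = (42.7−40)/2.5298 = 1.0673
p-value (two-sided) = 0.28585
At α=0.1: p ≥ α → fail to reject H₀

reject H₀: no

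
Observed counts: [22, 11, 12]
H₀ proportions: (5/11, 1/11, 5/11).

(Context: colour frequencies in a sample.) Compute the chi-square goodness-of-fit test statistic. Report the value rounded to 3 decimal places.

n = 45; E_i = n·p_i = [20.45, 4.09, 20.45]
χ² = (22−20.45)²/20.45 + (11−4.09)²/4.09 + (12−20.45)²/20.45 = 15.2800
df = 2

test statistic = 15.280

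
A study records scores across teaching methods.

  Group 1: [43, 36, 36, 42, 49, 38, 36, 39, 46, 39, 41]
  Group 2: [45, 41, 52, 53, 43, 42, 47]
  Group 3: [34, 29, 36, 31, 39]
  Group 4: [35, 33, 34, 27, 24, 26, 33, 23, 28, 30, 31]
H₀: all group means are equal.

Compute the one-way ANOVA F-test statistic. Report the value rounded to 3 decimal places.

Group means [40.45, 46.14, 33.80, 29.45], grand mean 37.088
SSB = Σnᵢ(x̄ᵢ−x̄)² = 1393.624; SSW = ΣΣ(x−x̄ᵢ)² = 553.112
MSB = 1393.624/3 = 464.5412; MSW = 553.112/30 = 18.4371
F = MSB/MSW = 25.1961
df = (3, 30)

test statistic = 25.196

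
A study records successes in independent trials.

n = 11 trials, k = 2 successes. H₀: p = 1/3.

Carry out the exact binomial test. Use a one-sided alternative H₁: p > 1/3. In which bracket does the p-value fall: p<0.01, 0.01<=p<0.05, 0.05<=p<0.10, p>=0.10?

p-value bracket: p>=0.10

Exact binomial: n=11, k=2, p₀=1/3=0.3333
P(X≥2) from Σ C(n,i)·p₀^i·(1−p₀)^(n−i)
p-value (one-sided, H₁ greater) = 0.92485
→ bracket: p>=0.10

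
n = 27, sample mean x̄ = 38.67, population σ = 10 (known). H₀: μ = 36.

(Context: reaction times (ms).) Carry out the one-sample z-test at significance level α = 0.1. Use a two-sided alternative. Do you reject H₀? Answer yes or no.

reject H₀: no

SE = σ/√n = 10/√27 = 1.9245
z = (x̄−μ₀)/SE = (38.67−36)/1.9245 = 1.3874
p-value (two-sided) = 0.16533
At α=0.1: p ≥ α → fail to reject H₀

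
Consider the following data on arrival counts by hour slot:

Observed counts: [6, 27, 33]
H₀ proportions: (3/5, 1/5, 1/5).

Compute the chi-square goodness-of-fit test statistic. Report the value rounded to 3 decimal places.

n = 66; E_i = n·p_i = [39.60, 13.20, 13.20]
χ² = (6−39.60)²/39.60 + (27−13.20)²/13.20 + (33−13.20)²/13.20 = 72.6364
df = 2

test statistic = 72.636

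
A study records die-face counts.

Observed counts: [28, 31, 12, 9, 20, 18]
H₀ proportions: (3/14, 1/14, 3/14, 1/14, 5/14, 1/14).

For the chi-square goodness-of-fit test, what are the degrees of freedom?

degrees of freedom = 5

df = k − 1 = 6 − 1 = 5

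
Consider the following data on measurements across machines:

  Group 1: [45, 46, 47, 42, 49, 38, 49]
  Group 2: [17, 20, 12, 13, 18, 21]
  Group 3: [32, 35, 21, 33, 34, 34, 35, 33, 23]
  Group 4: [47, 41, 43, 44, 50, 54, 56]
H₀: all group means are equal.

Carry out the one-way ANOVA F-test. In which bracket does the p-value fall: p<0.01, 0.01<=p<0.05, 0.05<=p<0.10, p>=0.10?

p-value bracket: p<0.01

Group means [45.14, 16.83, 31.11, 47.86], grand mean 35.586
SSB = Σnᵢ(x̄ᵢ−x̄)² = 3983.598; SSW = ΣΣ(x−x̄ᵢ)² = 579.437
MSB = 3983.598/3 = 1327.8660; MSW = 579.437/25 = 23.1775
F = MSB/MSW = 57.2913
df = (3, 25)
p-value (upper-tail) = 0.00000
→ bracket: p<0.01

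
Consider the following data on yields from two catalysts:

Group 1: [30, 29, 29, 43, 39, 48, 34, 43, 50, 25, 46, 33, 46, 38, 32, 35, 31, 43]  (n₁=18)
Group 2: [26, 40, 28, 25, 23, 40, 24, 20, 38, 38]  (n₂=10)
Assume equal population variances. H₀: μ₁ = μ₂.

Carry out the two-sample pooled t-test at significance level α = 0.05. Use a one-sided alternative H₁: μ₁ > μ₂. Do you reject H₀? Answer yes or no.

reject H₀: yes

x̄₁=37.444, s₁=7.563, n₁=18
x̄₂=30.200, s₂=7.871, n₂=10
s_p² = [17·7.563² + 9·7.871²]/26 = 58.8479
SE = √(s_p²·(1/18+1/10)) = 3.0256
t = (37.444−30.200)/3.0256 = 2.3944
df = 26
p-value (one-sided, H₁ greater) = 0.01207
At α=0.05: p < α → reject H₀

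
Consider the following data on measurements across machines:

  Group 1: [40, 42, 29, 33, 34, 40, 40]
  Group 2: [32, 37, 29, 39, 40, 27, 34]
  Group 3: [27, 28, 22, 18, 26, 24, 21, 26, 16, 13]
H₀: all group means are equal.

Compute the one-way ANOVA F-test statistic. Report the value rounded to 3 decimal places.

Group means [36.86, 34.00, 22.10], grand mean 29.875
SSB = Σnᵢ(x̄ᵢ−x̄)² = 1064.868; SSW = ΣΣ(x−x̄ᵢ)² = 519.757
MSB = 1064.868/2 = 532.4339; MSW = 519.757/21 = 24.7503
F = MSB/MSW = 21.5122
df = (2, 21)

test statistic = 21.512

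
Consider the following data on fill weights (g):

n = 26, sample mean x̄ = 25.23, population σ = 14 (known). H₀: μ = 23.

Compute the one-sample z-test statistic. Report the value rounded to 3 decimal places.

test statistic = 0.812

SE = σ/√n = 14/√26 = 2.7456
z = (x̄−μ₀)/SE = (25.23−23)/2.7456 = 0.8122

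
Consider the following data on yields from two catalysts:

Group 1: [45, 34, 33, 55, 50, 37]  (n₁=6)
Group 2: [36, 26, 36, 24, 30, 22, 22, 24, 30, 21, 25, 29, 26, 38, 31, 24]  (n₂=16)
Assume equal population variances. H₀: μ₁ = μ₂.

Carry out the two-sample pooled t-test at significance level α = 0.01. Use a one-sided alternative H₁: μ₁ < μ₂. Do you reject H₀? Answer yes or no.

x̄₁=42.333, s₁=9.070, n₁=6
x̄₂=27.750, s₂=5.360, n₂=16
s_p² = [5·9.070² + 15·5.360²]/20 = 42.1167
SE = √(s_p²·(1/6+1/16)) = 3.1067
t = (42.333−27.750)/3.1067 = 4.6941
df = 20
p-value (one-sided, H₁ less) = 0.99993
At α=0.01: p ≥ α → fail to reject H₀

reject H₀: no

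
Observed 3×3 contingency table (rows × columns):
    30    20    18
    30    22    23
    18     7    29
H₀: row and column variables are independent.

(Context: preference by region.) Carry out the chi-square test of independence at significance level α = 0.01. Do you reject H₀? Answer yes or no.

Row totals [68, 75, 54], col totals [78, 49, 70], n=197
χ² = (30−26.92)²/26.92 + (20−16.91)²/16.91 + (18−24.16)²/24.16 + (30−29.70)²/29.70 + (22−18.65)²/18.65 + (23−26.65)²/26.65 + (18−21.38)²/21.38 + (7−13.43)²/13.43 + (29−19.19)²/19.19 = 12.2210
df = 4
p-value (upper-tail) = 0.01578
At α=0.01: p ≥ α → fail to reject H₀

reject H₀: no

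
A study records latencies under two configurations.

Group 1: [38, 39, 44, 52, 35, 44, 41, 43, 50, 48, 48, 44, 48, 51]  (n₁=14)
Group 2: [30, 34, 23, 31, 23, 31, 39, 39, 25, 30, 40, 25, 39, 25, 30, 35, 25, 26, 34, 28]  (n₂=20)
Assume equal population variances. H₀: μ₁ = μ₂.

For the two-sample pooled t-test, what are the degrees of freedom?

degrees of freedom = 32

df = n₁ + n₂ − 2 = 14 + 20 − 2 = 32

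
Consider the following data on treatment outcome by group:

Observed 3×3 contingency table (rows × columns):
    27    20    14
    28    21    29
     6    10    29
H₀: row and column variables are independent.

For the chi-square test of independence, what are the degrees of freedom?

df = (r−1)(c−1) = (3−1)·(3−1) = 4

degrees of freedom = 4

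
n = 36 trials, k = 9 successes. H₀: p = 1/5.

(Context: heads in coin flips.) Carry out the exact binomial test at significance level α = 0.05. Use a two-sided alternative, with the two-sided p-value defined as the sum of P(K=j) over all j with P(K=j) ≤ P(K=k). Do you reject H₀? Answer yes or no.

reject H₀: no

Exact binomial: n=36, k=9, p₀=1/5=0.2000
P(X=j) = C(n,j)·p₀^j·(1−p₀)^(n−j); p = Σ P(X=j) over j with P(X=j) ≤ P(X=9)
p-value (two-sided) = 0.41102
At α=0.05: p ≥ α → fail to reject H₀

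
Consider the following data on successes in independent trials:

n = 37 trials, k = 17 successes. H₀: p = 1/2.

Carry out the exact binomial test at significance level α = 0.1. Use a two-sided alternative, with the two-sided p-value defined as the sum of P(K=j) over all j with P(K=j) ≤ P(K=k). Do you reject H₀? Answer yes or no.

reject H₀: no

Exact binomial: n=37, k=17, p₀=1/2=0.5000
P(X=j) = C(n,j)·p₀^j·(1−p₀)^(n−j); p = Σ P(X=j) over j with P(X=j) ≤ P(X=17)
p-value (two-sided) = 0.74283
At α=0.1: p ≥ α → fail to reject H₀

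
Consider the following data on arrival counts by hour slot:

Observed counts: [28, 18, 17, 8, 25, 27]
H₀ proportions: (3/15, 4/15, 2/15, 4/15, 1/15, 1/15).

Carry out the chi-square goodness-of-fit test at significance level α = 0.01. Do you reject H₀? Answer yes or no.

n = 123; E_i = n·p_i = [24.60, 32.80, 16.40, 32.80, 8.20, 8.20]
χ² = (28−24.60)²/24.60 + (18−32.80)²/32.80 + (17−16.40)²/16.40 + (8−32.80)²/32.80 + (25−8.20)²/8.20 + (27−8.20)²/8.20 = 103.4431
df = 5
p-value (upper-tail) = 0.00000
At α=0.01: p < α → reject H₀

reject H₀: yes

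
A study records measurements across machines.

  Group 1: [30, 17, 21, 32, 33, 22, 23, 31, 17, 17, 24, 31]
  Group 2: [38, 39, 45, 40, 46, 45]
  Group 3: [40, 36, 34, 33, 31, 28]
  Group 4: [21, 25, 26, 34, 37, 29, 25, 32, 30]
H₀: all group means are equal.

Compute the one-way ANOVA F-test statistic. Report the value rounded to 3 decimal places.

test statistic = 15.893

Group means [24.83, 42.17, 33.67, 28.78], grand mean 30.667
SSB = Σnᵢ(x̄ᵢ−x̄)² = 1287.944; SSW = ΣΣ(x−x̄ᵢ)² = 783.389
MSB = 1287.944/3 = 429.3148; MSW = 783.389/29 = 27.0134
F = MSB/MSW = 15.8927
df = (3, 29)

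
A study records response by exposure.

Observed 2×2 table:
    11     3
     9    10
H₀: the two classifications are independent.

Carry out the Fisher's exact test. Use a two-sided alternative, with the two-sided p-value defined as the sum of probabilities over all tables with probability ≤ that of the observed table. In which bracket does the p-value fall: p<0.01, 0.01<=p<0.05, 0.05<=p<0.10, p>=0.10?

p-value bracket: 0.05<=p<0.10

Margins: r₁=14, r₂=19, c₁=20, c₂=13, n=33
p_obs = C(14,11)·C(19,9)/C(33,20); sum pmf over tables with pmf ≤ p_obs
p-value (two-sided) = 0.08729
→ bracket: 0.05<=p<0.10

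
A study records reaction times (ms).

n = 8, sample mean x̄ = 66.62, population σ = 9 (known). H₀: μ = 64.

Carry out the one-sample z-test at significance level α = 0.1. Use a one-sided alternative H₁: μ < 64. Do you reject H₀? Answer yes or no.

reject H₀: no

SE = σ/√n = 9/√8 = 3.1820
z = (x̄−μ₀)/SE = (66.62−64)/3.1820 = 0.8234
p-value (one-sided, H₁ less) = 0.79486
At α=0.1: p ≥ α → fail to reject H₀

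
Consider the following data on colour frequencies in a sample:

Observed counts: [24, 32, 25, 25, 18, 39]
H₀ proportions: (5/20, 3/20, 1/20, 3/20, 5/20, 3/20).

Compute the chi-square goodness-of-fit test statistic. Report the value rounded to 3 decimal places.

test statistic = 65.425

n = 163; E_i = n·p_i = [40.75, 24.45, 8.15, 24.45, 40.75, 24.45]
χ² = (24−40.75)²/40.75 + (32−24.45)²/24.45 + (25−8.15)²/8.15 + (25−24.45)²/24.45 + (18−40.75)²/40.75 + (39−24.45)²/24.45 = 65.4254
df = 5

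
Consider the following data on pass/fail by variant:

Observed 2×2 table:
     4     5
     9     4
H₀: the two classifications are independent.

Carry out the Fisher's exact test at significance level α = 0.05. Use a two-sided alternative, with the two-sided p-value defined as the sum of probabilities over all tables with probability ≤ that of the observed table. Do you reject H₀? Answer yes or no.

Margins: r₁=9, r₂=13, c₁=13, c₂=9, n=22
p_obs = C(9,4)·C(13,9)/C(22,13); sum pmf over tables with pmf ≤ p_obs
p-value (two-sided) = 0.38421
At α=0.05: p ≥ α → fail to reject H₀

reject H₀: no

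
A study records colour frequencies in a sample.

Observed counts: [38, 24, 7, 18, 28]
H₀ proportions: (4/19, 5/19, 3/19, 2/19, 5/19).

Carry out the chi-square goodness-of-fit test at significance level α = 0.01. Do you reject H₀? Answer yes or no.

reject H₀: yes

n = 115; E_i = n·p_i = [24.21, 30.26, 18.16, 12.11, 30.26]
χ² = (38−24.21)²/24.21 + (24−30.26)²/30.26 + (7−18.16)²/18.16 + (18−12.11)²/12.11 + (28−30.26)²/30.26 = 19.0464
df = 4
p-value (upper-tail) = 0.00077
At α=0.01: p < α → reject H₀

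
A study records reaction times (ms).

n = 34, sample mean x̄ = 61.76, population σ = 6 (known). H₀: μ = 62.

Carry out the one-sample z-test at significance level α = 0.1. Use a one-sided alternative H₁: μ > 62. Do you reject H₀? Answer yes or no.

reject H₀: no

SE = σ/√n = 6/√34 = 1.0290
z = (x̄−μ₀)/SE = (61.76−62)/1.0290 = -0.2332
p-value (one-sided, H₁ greater) = 0.59221
At α=0.1: p ≥ α → fail to reject H₀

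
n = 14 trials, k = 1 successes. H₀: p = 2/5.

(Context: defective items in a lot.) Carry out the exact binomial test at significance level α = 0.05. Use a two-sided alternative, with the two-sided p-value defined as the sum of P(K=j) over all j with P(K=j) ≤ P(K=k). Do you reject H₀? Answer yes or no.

Exact binomial: n=14, k=1, p₀=2/5=0.4000
P(X=j) = C(n,j)·p₀^j·(1−p₀)^(n−j); p = Σ P(X=j) over j with P(X=j) ≤ P(X=1)
p-value (two-sided) = 0.01200
At α=0.05: p < α → reject H₀

reject H₀: yes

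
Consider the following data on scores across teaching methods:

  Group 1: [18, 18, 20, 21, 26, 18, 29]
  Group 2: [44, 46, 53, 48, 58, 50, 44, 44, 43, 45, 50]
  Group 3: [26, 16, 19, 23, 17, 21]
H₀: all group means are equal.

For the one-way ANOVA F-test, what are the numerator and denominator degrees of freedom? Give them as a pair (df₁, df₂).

degrees of freedom = [2, 21]

k = 3 groups, N = 24 total
df = (k−1, N−k) = (3−1, 24−3) = (2, 21)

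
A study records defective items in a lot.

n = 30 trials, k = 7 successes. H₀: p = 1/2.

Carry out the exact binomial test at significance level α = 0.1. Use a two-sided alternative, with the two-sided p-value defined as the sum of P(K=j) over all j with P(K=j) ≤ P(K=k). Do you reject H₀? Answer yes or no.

Exact binomial: n=30, k=7, p₀=1/2=0.5000
P(X=j) = C(n,j)·p₀^j·(1−p₀)^(n−j); p = Σ P(X=j) over j with P(X=j) ≤ P(X=7)
p-value (two-sided) = 0.00522
At α=0.1: p < α → reject H₀

reject H₀: yes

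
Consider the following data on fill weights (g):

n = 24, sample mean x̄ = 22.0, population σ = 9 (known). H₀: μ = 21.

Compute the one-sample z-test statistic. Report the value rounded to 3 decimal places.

test statistic = 0.544

SE = σ/√n = 9/√24 = 1.8371
z = (x̄−μ₀)/SE = (22.0−21)/1.8371 = 0.5443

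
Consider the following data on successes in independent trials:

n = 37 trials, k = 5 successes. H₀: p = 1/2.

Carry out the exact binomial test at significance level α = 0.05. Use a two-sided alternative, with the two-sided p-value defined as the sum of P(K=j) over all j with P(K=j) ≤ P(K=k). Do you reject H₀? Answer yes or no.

reject H₀: yes

Exact binomial: n=37, k=5, p₀=1/2=0.5000
P(X=j) = C(n,j)·p₀^j·(1−p₀)^(n−j); p = Σ P(X=j) over j with P(X=j) ≤ P(X=5)
p-value (two-sided) = 0.00001
At α=0.05: p < α → reject H₀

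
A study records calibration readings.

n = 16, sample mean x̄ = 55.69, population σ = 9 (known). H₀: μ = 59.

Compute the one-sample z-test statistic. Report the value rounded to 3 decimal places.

test statistic = -1.471

SE = σ/√n = 9/√16 = 2.2500
z = (x̄−μ₀)/SE = (55.69−59)/2.2500 = -1.4711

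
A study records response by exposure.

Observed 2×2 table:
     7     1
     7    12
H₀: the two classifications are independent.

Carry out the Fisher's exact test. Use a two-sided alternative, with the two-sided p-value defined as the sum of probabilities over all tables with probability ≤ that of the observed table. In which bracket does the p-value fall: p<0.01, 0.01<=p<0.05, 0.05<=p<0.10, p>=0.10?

p-value bracket: 0.01<=p<0.05

Margins: r₁=8, r₂=19, c₁=14, c₂=13, n=27
p_obs = C(8,7)·C(19,7)/C(27,14); sum pmf over tables with pmf ≤ p_obs
p-value (two-sided) = 0.03285
→ bracket: 0.01<=p<0.05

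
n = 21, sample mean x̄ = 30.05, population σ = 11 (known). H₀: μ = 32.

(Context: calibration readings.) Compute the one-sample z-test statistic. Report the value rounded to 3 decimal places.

SE = σ/√n = 11/√21 = 2.4004
z = (x̄−μ₀)/SE = (30.05−32)/2.4004 = -0.8124

test statistic = -0.812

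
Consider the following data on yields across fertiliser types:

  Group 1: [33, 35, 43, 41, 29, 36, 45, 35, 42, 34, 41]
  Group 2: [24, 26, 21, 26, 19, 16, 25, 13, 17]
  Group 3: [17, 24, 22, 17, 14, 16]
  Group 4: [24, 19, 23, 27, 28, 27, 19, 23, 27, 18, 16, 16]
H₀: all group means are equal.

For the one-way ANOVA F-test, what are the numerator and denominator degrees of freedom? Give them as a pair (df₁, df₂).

k = 4 groups, N = 38 total
df = (k−1, N−k) = (4−1, 38−4) = (3, 34)

degrees of freedom = [3, 34]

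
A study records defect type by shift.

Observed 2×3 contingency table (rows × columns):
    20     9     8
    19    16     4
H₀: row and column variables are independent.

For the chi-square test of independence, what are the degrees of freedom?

degrees of freedom = 2

df = (r−1)(c−1) = (2−1)·(3−1) = 2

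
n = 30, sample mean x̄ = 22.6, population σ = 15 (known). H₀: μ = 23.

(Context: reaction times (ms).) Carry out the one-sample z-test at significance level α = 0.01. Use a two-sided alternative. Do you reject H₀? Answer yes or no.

SE = σ/√n = 15/√30 = 2.7386
z = (x̄−μ₀)/SE = (22.6−23)/2.7386 = -0.1461
p-value (two-sided) = 0.88387
At α=0.01: p ≥ α → fail to reject H₀

reject H₀: no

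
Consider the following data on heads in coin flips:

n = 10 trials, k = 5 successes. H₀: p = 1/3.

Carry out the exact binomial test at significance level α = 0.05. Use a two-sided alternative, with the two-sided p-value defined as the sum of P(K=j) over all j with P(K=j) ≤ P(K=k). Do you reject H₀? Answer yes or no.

Exact binomial: n=10, k=5, p₀=1/3=0.3333
P(X=j) = C(n,j)·p₀^j·(1−p₀)^(n−j); p = Σ P(X=j) over j with P(X=j) ≤ P(X=5)
p-value (two-sided) = 0.31718
At α=0.05: p ≥ α → fail to reject H₀

reject H₀: no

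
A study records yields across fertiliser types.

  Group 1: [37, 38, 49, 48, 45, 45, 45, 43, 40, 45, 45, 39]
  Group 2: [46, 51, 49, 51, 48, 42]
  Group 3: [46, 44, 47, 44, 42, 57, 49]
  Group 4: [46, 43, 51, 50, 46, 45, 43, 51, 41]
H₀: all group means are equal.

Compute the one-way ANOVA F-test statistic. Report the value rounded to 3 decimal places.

Group means [43.25, 47.83, 47.00, 46.22], grand mean 45.618
SSB = Σnᵢ(x̄ᵢ−x̄)² = 113.391; SSW = ΣΣ(x−x̄ᵢ)² = 482.639
MSB = 113.391/3 = 37.7968; MSW = 482.639/30 = 16.0880
F = MSB/MSW = 2.3494
df = (3, 30)

test statistic = 2.349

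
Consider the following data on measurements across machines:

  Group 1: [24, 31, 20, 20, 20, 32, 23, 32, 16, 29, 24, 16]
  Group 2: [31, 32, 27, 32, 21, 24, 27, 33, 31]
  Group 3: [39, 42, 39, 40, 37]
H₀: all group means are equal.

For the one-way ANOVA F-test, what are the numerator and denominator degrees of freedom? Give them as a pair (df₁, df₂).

degrees of freedom = [2, 23]

k = 3 groups, N = 26 total
df = (k−1, N−k) = (3−1, 26−3) = (2, 23)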